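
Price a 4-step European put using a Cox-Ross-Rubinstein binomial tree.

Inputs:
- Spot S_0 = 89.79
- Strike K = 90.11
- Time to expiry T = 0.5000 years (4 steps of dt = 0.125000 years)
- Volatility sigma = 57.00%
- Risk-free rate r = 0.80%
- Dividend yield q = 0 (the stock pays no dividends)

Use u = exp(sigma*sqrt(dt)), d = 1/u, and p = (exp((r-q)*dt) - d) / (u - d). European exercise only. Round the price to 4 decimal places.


Answer: Price = V(0,0) = 13.5153

Derivation:
dt = T/N = 0.125000
u = exp(sigma*sqrt(dt)) = 1.223267; d = 1/u = 0.817483
p = (exp((r-q)*dt) - d) / (u - d) = 0.452254
Discount per step: exp(-r*dt) = 0.999000
Stock lattice S(k, i) with i counting down-moves:
  k=0: S(0,0) = 89.7900
  k=1: S(1,0) = 109.8372; S(1,1) = 73.4018
  k=2: S(2,0) = 134.3602; S(2,1) = 89.7900; S(2,2) = 60.0047
  k=3: S(3,0) = 164.3585; S(3,1) = 109.8372; S(3,2) = 73.4018; S(3,3) = 49.0528
  k=4: S(4,0) = 201.0544; S(4,1) = 134.3602; S(4,2) = 89.7900; S(4,3) = 60.0047; S(4,4) = 40.0998
Terminal payoffs V(N, i) = max(K - S_T, 0):
  V(4,0) = 0.000000; V(4,1) = 0.000000; V(4,2) = 0.320000; V(4,3) = 30.105309; V(4,4) = 50.010179
Backward induction: V(k, i) = exp(-r*dt) * [p * V(k+1, i) + (1-p) * V(k+1, i+1)].
  V(3,0) = exp(-r*dt) * [p*0.000000 + (1-p)*0.000000] = 0.000000
  V(3,1) = exp(-r*dt) * [p*0.000000 + (1-p)*0.320000] = 0.175104
  V(3,2) = exp(-r*dt) * [p*0.320000 + (1-p)*30.105309] = 16.618156
  V(3,3) = exp(-r*dt) * [p*30.105309 + (1-p)*50.010179] = 40.967133
  V(2,0) = exp(-r*dt) * [p*0.000000 + (1-p)*0.175104] = 0.095816
  V(2,1) = exp(-r*dt) * [p*0.175104 + (1-p)*16.618156] = 9.172541
  V(2,2) = exp(-r*dt) * [p*16.618156 + (1-p)*40.967133] = 29.925269
  V(1,0) = exp(-r*dt) * [p*0.095816 + (1-p)*9.172541] = 5.062491
  V(1,1) = exp(-r*dt) * [p*9.172541 + (1-p)*29.925269] = 20.519234
  V(0,0) = exp(-r*dt) * [p*5.062491 + (1-p)*20.519234] = 13.515337


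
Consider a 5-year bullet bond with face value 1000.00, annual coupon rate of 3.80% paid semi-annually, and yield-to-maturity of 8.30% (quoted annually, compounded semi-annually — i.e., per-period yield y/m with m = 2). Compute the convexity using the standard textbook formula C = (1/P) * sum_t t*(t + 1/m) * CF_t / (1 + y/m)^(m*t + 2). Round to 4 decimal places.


Answer: Convexity = 22.3397

Derivation:
Coupon per period c = face * coupon_rate / m = 19.000000
Periods per year m = 2; per-period yield y/m = 0.041500
Number of cashflows N = 10
Cashflows (t years, CF_t, discount factor 1/(1+y/m)^(m*t), PV):
  t = 0.5000: CF_t = 19.000000, DF = 0.960154, PV = 18.242919
  t = 1.0000: CF_t = 19.000000, DF = 0.921895, PV = 17.516005
  t = 1.5000: CF_t = 19.000000, DF = 0.885161, PV = 16.818055
  t = 2.0000: CF_t = 19.000000, DF = 0.849890, PV = 16.147917
  t = 2.5000: CF_t = 19.000000, DF = 0.816025, PV = 15.504481
  t = 3.0000: CF_t = 19.000000, DF = 0.783510, PV = 14.886684
  t = 3.5000: CF_t = 19.000000, DF = 0.752290, PV = 14.293503
  t = 4.0000: CF_t = 19.000000, DF = 0.722314, PV = 13.723959
  t = 4.5000: CF_t = 19.000000, DF = 0.693532, PV = 13.177109
  t = 5.0000: CF_t = 1019.000000, DF = 0.665897, PV = 678.549354
Price P = sum_t PV_t = 818.859985
Convexity numerator sum_t t*(t + 1/m) * CF_t / (1+y/m)^(m*t + 2):
  t = 0.5000: term = 8.409028
  t = 1.0000: term = 24.221875
  t = 1.5000: term = 46.513443
  t = 2.0000: term = 74.433418
  t = 2.5000: term = 107.201273
  t = 3.0000: term = 144.101568
  t = 3.5000: term = 184.479523
  t = 4.0000: term = 227.736878
  t = 4.5000: term = 273.327986
  t = 5.0000: term = 17202.659230
Convexity = (1/P) * sum = 18293.084223 / 818.859985 = 22.339697


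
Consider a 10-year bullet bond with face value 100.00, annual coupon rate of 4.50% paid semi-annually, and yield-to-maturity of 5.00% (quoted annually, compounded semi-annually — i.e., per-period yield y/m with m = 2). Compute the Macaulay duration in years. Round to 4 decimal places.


Answer: Macaulay duration = 8.1171 years

Derivation:
Coupon per period c = face * coupon_rate / m = 2.250000
Periods per year m = 2; per-period yield y/m = 0.025000
Number of cashflows N = 20
Cashflows (t years, CF_t, discount factor 1/(1+y/m)^(m*t), PV):
  t = 0.5000: CF_t = 2.250000, DF = 0.975610, PV = 2.195122
  t = 1.0000: CF_t = 2.250000, DF = 0.951814, PV = 2.141582
  t = 1.5000: CF_t = 2.250000, DF = 0.928599, PV = 2.089349
  t = 2.0000: CF_t = 2.250000, DF = 0.905951, PV = 2.038389
  t = 2.5000: CF_t = 2.250000, DF = 0.883854, PV = 1.988672
  t = 3.0000: CF_t = 2.250000, DF = 0.862297, PV = 1.940168
  t = 3.5000: CF_t = 2.250000, DF = 0.841265, PV = 1.892847
  t = 4.0000: CF_t = 2.250000, DF = 0.820747, PV = 1.846680
  t = 4.5000: CF_t = 2.250000, DF = 0.800728, PV = 1.801639
  t = 5.0000: CF_t = 2.250000, DF = 0.781198, PV = 1.757696
  t = 5.5000: CF_t = 2.250000, DF = 0.762145, PV = 1.714826
  t = 6.0000: CF_t = 2.250000, DF = 0.743556, PV = 1.673001
  t = 6.5000: CF_t = 2.250000, DF = 0.725420, PV = 1.632196
  t = 7.0000: CF_t = 2.250000, DF = 0.707727, PV = 1.592386
  t = 7.5000: CF_t = 2.250000, DF = 0.690466, PV = 1.553548
  t = 8.0000: CF_t = 2.250000, DF = 0.673625, PV = 1.515656
  t = 8.5000: CF_t = 2.250000, DF = 0.657195, PV = 1.478689
  t = 9.0000: CF_t = 2.250000, DF = 0.641166, PV = 1.442623
  t = 9.5000: CF_t = 2.250000, DF = 0.625528, PV = 1.407437
  t = 10.0000: CF_t = 102.250000, DF = 0.610271, PV = 62.400204
Price P = sum_t PV_t = 96.102709
Macaulay numerator sum_t t * PV_t:
  t * PV_t at t = 0.5000: 1.097561
  t * PV_t at t = 1.0000: 2.141582
  t * PV_t at t = 1.5000: 3.134023
  t * PV_t at t = 2.0000: 4.076778
  t * PV_t at t = 2.5000: 4.971680
  t * PV_t at t = 3.0000: 5.820504
  t * PV_t at t = 3.5000: 6.624964
  t * PV_t at t = 4.0000: 7.386719
  t * PV_t at t = 4.5000: 8.107375
  t * PV_t at t = 5.0000: 8.788482
  t * PV_t at t = 5.5000: 9.431542
  t * PV_t at t = 6.0000: 10.038004
  t * PV_t at t = 6.5000: 10.609273
  t * PV_t at t = 7.0000: 11.146703
  t * PV_t at t = 7.5000: 11.651606
  t * PV_t at t = 8.0000: 12.125249
  t * PV_t at t = 8.5000: 12.568855
  t * PV_t at t = 9.0000: 12.983610
  t * PV_t at t = 9.5000: 13.370655
  t * PV_t at t = 10.0000: 624.002039
Macaulay duration D = (sum_t t * PV_t) / P = 780.077205 / 96.102709 = 8.117120


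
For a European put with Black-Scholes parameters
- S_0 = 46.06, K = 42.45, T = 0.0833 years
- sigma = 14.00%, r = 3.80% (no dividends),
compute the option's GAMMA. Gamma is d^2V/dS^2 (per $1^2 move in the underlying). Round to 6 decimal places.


d1 = 2.1184675500; d2 = 2.0780611148
phi(d1) = 0.0423032691; exp(-qT) = 1.0000000000; exp(-rT) = 0.9968396046
Gamma = exp(-qT) * phi(d1) / (S * sigma * sqrt(T)) = 1.0000000000 * 0.0423032691 / (46.0600 * 0.1400 * 0.2886173938) = 0.022730

Answer: Gamma = 0.022730


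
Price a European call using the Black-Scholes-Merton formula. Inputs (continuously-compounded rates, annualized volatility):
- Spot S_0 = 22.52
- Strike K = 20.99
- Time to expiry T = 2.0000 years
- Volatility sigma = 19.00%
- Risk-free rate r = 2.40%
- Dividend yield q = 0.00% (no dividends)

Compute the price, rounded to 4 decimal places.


d1 = (ln(S/K) + (r - q + 0.5*sigma^2) * T) / (sigma * sqrt(T)) = 0.57483192
d2 = d1 - sigma * sqrt(T) = 0.30613135
exp(-rT) = 0.95313379; exp(-qT) = 1.00000000
C = S_0 * exp(-qT) * N(d1) - K * exp(-rT) * N(d2)
N(d1) = 0.71729751; N(d2) = 0.62024768
C = 22.5200 * 1.00000000 * 0.71729751 - 20.9900 * 0.95313379 * 0.62024768 = 3.7447

Answer: Price = 3.7447


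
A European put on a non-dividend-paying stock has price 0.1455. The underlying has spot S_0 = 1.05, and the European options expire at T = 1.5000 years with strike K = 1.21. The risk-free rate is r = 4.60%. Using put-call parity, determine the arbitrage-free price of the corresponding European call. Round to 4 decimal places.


Answer: Call price = 0.0662

Derivation:
Put-call parity: C - P = S_0 * exp(-qT) - K * exp(-rT).
S_0 * exp(-qT) = 1.0500 * 1.00000000 = 1.05000000
K * exp(-rT) = 1.2100 * 0.93332668 = 1.12932528
C = P + S*exp(-qT) - K*exp(-rT)
C = 0.1455 + 1.05000000 - 1.12932528 = 0.0662


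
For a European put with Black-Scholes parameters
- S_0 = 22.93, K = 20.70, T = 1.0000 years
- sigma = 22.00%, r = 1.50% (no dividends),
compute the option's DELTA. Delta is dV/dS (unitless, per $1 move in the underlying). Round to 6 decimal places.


Answer: Delta = -0.260035

Derivation:
d1 = 0.6432381664; d2 = 0.4232381664
phi(d1) = 0.3243875933; exp(-qT) = 1.0000000000; exp(-rT) = 0.9851119396
N(-d1) = 0.2600347858
Delta = -exp(-qT) * N(-d1) = -1.0000000000 * 0.2600347858 = -0.260035


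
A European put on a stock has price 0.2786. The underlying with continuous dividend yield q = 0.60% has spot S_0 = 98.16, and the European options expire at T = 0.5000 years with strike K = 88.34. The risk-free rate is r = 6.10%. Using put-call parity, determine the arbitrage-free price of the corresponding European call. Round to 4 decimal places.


Answer: Call price = 12.4583

Derivation:
Put-call parity: C - P = S_0 * exp(-qT) - K * exp(-rT).
S_0 * exp(-qT) = 98.1600 * 0.99700450 = 97.86596128
K * exp(-rT) = 88.3400 * 0.96996043 = 85.68630457
C = P + S*exp(-qT) - K*exp(-rT)
C = 0.2786 + 97.86596128 - 85.68630457 = 12.4583


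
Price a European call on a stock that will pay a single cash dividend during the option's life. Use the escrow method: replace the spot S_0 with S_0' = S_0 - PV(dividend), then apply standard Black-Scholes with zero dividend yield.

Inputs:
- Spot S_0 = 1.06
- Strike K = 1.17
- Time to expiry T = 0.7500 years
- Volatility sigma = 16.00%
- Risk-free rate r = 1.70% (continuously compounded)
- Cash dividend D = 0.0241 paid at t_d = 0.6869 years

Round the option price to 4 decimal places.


PV(D) = D * exp(-r * t_d) = 0.0241 * 0.98839062 = 0.02382021
S_0' = S_0 - PV(D) = 1.0600 - 0.02382021 = 1.03617979
d1 = (ln(S_0'/K) + (r + sigma^2/2)*T) / (sigma*sqrt(T)) = -0.71528705
d2 = d1 - sigma*sqrt(T) = -0.85385112
exp(-rT) = 0.98733094
N(d1) = 0.23721584; N(d2) = 0.19659374
C = S_0' * N(d1) - K * exp(-rT) * N(d2) = 1.03617979 * 0.23721584 - 1.1700 * 0.98733094 * 0.19659374 = 0.0187

Answer: Price = 0.0187


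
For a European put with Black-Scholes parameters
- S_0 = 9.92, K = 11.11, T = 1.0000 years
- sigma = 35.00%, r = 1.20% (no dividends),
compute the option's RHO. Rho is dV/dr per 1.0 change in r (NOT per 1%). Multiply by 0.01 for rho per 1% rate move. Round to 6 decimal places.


Answer: Rho = -7.451754

Derivation:
d1 = -0.1144076639; d2 = -0.4644076639
phi(d1) = 0.3963399050; exp(-qT) = 1.0000000000; exp(-rT) = 0.9880717129
N(-d2) = 0.6788221498
Rho = -K*T*exp(-rT)*N(-d2) = -11.1100 * 1.0000 * 0.9880717129 * 0.6788221498 = -7.451754


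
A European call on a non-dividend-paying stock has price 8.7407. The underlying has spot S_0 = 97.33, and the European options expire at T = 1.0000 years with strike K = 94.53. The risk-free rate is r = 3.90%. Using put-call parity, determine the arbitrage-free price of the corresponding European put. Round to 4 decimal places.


Answer: Put price = 2.3250

Derivation:
Put-call parity: C - P = S_0 * exp(-qT) - K * exp(-rT).
S_0 * exp(-qT) = 97.3300 * 1.00000000 = 97.33000000
K * exp(-rT) = 94.5300 * 0.96175071 = 90.91429454
P = C - S*exp(-qT) + K*exp(-rT)
P = 8.7407 - 97.33000000 + 90.91429454 = 2.3250


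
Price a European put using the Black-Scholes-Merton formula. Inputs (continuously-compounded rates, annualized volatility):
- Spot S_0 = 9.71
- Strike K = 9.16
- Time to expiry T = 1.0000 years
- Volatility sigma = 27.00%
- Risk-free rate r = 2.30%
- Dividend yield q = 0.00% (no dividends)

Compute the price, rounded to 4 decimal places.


Answer: Price = 0.6677

Derivation:
d1 = (ln(S/K) + (r - q + 0.5*sigma^2) * T) / (sigma * sqrt(T)) = 0.43614853
d2 = d1 - sigma * sqrt(T) = 0.16614853
exp(-rT) = 0.97726248; exp(-qT) = 1.00000000
P = K * exp(-rT) * N(-d2) - S_0 * exp(-qT) * N(-d1)
N(-d1) = 0.33136448; N(-d2) = 0.43402003
P = 9.1600 * 0.97726248 * 0.43402003 - 9.7100 * 1.00000000 * 0.33136448 = 0.6677


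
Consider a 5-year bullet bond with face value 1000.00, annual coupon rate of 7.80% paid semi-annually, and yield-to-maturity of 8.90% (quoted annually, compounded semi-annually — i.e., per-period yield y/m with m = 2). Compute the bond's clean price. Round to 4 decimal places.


Answer: Price = 956.3729

Derivation:
Coupon per period c = face * coupon_rate / m = 39.000000
Periods per year m = 2; per-period yield y/m = 0.044500
Number of cashflows N = 10
Cashflows (t years, CF_t, discount factor 1/(1+y/m)^(m*t), PV):
  t = 0.5000: CF_t = 39.000000, DF = 0.957396, PV = 37.338439
  t = 1.0000: CF_t = 39.000000, DF = 0.916607, PV = 35.747668
  t = 1.5000: CF_t = 39.000000, DF = 0.877556, PV = 34.224670
  t = 2.0000: CF_t = 39.000000, DF = 0.840168, PV = 32.766559
  t = 2.5000: CF_t = 39.000000, DF = 0.804374, PV = 31.370568
  t = 3.0000: CF_t = 39.000000, DF = 0.770104, PV = 30.034053
  t = 3.5000: CF_t = 39.000000, DF = 0.737294, PV = 28.754479
  t = 4.0000: CF_t = 39.000000, DF = 0.705883, PV = 27.529419
  t = 4.5000: CF_t = 39.000000, DF = 0.675809, PV = 26.356553
  t = 5.0000: CF_t = 1039.000000, DF = 0.647017, PV = 672.250454
Price P = sum_t PV_t = 956.372863


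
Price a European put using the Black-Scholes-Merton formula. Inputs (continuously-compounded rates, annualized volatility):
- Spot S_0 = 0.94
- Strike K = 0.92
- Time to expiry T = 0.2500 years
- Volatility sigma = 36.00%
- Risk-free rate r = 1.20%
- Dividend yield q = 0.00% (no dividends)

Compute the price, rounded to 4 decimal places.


Answer: Price = 0.0558

Derivation:
d1 = (ln(S/K) + (r - q + 0.5*sigma^2) * T) / (sigma * sqrt(T)) = 0.22614558
d2 = d1 - sigma * sqrt(T) = 0.04614558
exp(-rT) = 0.99700450; exp(-qT) = 1.00000000
P = K * exp(-rT) * N(-d2) - S_0 * exp(-qT) * N(-d1)
N(-d1) = 0.41054410; N(-d2) = 0.48159711
P = 0.9200 * 0.99700450 * 0.48159711 - 0.9400 * 1.00000000 * 0.41054410 = 0.0558


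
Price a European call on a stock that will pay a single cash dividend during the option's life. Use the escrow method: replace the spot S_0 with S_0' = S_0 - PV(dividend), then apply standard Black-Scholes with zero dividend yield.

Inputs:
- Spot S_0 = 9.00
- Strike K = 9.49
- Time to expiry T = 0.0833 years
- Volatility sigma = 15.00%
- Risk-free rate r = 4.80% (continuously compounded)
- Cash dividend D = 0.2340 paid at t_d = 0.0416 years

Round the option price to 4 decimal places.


PV(D) = D * exp(-r * t_d) = 0.2340 * 0.99800519 = 0.23353321
S_0' = S_0 - PV(D) = 9.0000 - 0.23353321 = 8.76646679
d1 = (ln(S_0'/K) + (r + sigma^2/2)*T) / (sigma*sqrt(T)) = -1.71782757
d2 = d1 - sigma*sqrt(T) = -1.76112018
exp(-rT) = 0.99600958
N(d1) = 0.04291404; N(d2) = 0.03910903
C = S_0' * N(d1) - K * exp(-rT) * N(d2) = 8.76646679 * 0.04291404 - 9.4900 * 0.99600958 * 0.03910903 = 0.0065

Answer: Price = 0.0065


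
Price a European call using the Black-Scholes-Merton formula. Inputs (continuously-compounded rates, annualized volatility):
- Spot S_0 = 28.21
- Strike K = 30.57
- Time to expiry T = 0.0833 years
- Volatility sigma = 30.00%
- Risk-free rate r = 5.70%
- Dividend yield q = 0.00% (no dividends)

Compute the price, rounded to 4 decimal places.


Answer: Price = 0.2674

Derivation:
d1 = (ln(S/K) + (r - q + 0.5*sigma^2) * T) / (sigma * sqrt(T)) = -0.82977225
d2 = d1 - sigma * sqrt(T) = -0.91635746
exp(-rT) = 0.99526315; exp(-qT) = 1.00000000
C = S_0 * exp(-qT) * N(d1) - K * exp(-rT) * N(d2)
N(d1) = 0.20333378; N(d2) = 0.17973972
C = 28.2100 * 1.00000000 * 0.20333378 - 30.5700 * 0.99526315 * 0.17973972 = 0.2674


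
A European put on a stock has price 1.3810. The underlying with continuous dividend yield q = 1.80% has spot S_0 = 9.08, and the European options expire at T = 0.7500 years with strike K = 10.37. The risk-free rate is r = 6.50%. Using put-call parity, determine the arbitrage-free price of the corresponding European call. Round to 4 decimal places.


Answer: Call price = 0.4627

Derivation:
Put-call parity: C - P = S_0 * exp(-qT) - K * exp(-rT).
S_0 * exp(-qT) = 9.0800 * 0.98659072 = 8.95824370
K * exp(-rT) = 10.3700 * 0.95241920 = 9.87658715
C = P + S*exp(-qT) - K*exp(-rT)
C = 1.3810 + 8.95824370 - 9.87658715 = 0.4627


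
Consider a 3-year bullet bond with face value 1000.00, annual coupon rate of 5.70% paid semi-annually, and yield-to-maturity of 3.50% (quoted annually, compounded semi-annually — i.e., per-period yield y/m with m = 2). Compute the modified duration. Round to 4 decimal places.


Answer: Modified duration = 2.7584

Derivation:
Coupon per period c = face * coupon_rate / m = 28.500000
Periods per year m = 2; per-period yield y/m = 0.017500
Number of cashflows N = 6
Cashflows (t years, CF_t, discount factor 1/(1+y/m)^(m*t), PV):
  t = 0.5000: CF_t = 28.500000, DF = 0.982801, PV = 28.009828
  t = 1.0000: CF_t = 28.500000, DF = 0.965898, PV = 27.528086
  t = 1.5000: CF_t = 28.500000, DF = 0.949285, PV = 27.054630
  t = 2.0000: CF_t = 28.500000, DF = 0.932959, PV = 26.589317
  t = 2.5000: CF_t = 28.500000, DF = 0.916913, PV = 26.132007
  t = 3.0000: CF_t = 1028.500000, DF = 0.901143, PV = 926.825104
Price P = sum_t PV_t = 1062.138974
First compute Macaulay numerator sum_t t * PV_t:
  t * PV_t at t = 0.5000: 14.004914
  t * PV_t at t = 1.0000: 27.528086
  t * PV_t at t = 1.5000: 40.581946
  t * PV_t at t = 2.0000: 53.178635
  t * PV_t at t = 2.5000: 65.330018
  t * PV_t at t = 3.0000: 2780.475312
Macaulay duration D = 2981.098912 / 1062.138974 = 2.806694
Modified duration = D / (1 + y/m) = 2.806694 / (1 + 0.017500) = 2.758421


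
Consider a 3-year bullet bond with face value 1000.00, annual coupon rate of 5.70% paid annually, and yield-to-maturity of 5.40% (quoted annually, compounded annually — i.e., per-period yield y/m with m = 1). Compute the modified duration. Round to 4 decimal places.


Answer: Modified duration = 2.6962

Derivation:
Coupon per period c = face * coupon_rate / m = 57.000000
Periods per year m = 1; per-period yield y/m = 0.054000
Number of cashflows N = 3
Cashflows (t years, CF_t, discount factor 1/(1+y/m)^(m*t), PV):
  t = 1.0000: CF_t = 57.000000, DF = 0.948767, PV = 54.079696
  t = 2.0000: CF_t = 57.000000, DF = 0.900158, PV = 51.309010
  t = 3.0000: CF_t = 1057.000000, DF = 0.854040, PV = 902.720187
Price P = sum_t PV_t = 1008.108894
First compute Macaulay numerator sum_t t * PV_t:
  t * PV_t at t = 1.0000: 54.079696
  t * PV_t at t = 2.0000: 102.618020
  t * PV_t at t = 3.0000: 2708.160562
Macaulay duration D = 2864.858279 / 1008.108894 = 2.841814
Modified duration = D / (1 + y/m) = 2.841814 / (1 + 0.054000) = 2.696219


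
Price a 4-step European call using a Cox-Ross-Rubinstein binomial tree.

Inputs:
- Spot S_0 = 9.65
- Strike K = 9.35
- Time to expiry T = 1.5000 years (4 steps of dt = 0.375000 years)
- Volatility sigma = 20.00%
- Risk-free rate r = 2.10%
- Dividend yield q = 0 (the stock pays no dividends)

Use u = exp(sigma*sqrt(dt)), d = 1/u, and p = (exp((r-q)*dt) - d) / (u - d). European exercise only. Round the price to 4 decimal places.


Answer: Price = V(0,0) = 1.2278

Derivation:
dt = T/N = 0.375000
u = exp(sigma*sqrt(dt)) = 1.130290; d = 1/u = 0.884728
p = (exp((r-q)*dt) - d) / (u - d) = 0.501616
Discount per step: exp(-r*dt) = 0.992156
Stock lattice S(k, i) with i counting down-moves:
  k=0: S(0,0) = 9.6500
  k=1: S(1,0) = 10.9073; S(1,1) = 8.5376
  k=2: S(2,0) = 12.3284; S(2,1) = 9.6500; S(2,2) = 7.5535
  k=3: S(3,0) = 13.9347; S(3,1) = 10.9073; S(3,2) = 8.5376; S(3,3) = 6.6828
  k=4: S(4,0) = 15.7502; S(4,1) = 12.3284; S(4,2) = 9.6500; S(4,3) = 7.5535; S(4,4) = 5.9124
Terminal payoffs V(N, i) = max(S_T - K, 0):
  V(4,0) = 6.400244; V(4,1) = 2.978417; V(4,2) = 0.300000; V(4,3) = 0.000000; V(4,4) = 0.000000
Backward induction: V(k, i) = exp(-r*dt) * [p * V(k+1, i) + (1-p) * V(k+1, i+1)].
  V(3,0) = exp(-r*dt) * [p*6.400244 + (1-p)*2.978417] = 4.658032
  V(3,1) = exp(-r*dt) * [p*2.978417 + (1-p)*0.300000] = 1.630643
  V(3,2) = exp(-r*dt) * [p*0.300000 + (1-p)*0.000000] = 0.149304
  V(3,3) = exp(-r*dt) * [p*0.000000 + (1-p)*0.000000] = 0.000000
  V(2,0) = exp(-r*dt) * [p*4.658032 + (1-p)*1.630643] = 3.124525
  V(2,1) = exp(-r*dt) * [p*1.630643 + (1-p)*0.149304] = 0.885367
  V(2,2) = exp(-r*dt) * [p*0.149304 + (1-p)*0.000000] = 0.074306
  V(1,0) = exp(-r*dt) * [p*3.124525 + (1-p)*0.885367] = 1.992808
  V(1,1) = exp(-r*dt) * [p*0.885367 + (1-p)*0.074306] = 0.477373
  V(0,0) = exp(-r*dt) * [p*1.992808 + (1-p)*0.477373] = 1.227831


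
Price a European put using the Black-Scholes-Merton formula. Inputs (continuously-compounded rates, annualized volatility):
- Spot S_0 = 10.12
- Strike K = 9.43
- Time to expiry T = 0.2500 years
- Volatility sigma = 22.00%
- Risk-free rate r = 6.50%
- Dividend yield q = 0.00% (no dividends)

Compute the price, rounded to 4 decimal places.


Answer: Price = 0.1304

Derivation:
d1 = (ln(S/K) + (r - q + 0.5*sigma^2) * T) / (sigma * sqrt(T)) = 0.84470516
d2 = d1 - sigma * sqrt(T) = 0.73470516
exp(-rT) = 0.98388132; exp(-qT) = 1.00000000
P = K * exp(-rT) * N(-d2) - S_0 * exp(-qT) * N(-d1)
N(-d1) = 0.19913774; N(-d2) = 0.23125954
P = 9.4300 * 0.98388132 * 0.23125954 - 10.1200 * 1.00000000 * 0.19913774 = 0.1304


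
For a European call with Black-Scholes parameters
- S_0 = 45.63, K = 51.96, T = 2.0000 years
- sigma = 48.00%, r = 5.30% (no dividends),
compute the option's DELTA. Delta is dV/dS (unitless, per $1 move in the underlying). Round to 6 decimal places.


d1 = 0.3041902708; d2 = -0.3746322391
phi(d1) = 0.3809053372; exp(-qT) = 1.0000000000; exp(-rT) = 0.8994246481
N(d1) = 0.6195085317
Delta = exp(-qT) * N(d1) = 1.0000000000 * 0.6195085317 = 0.619509

Answer: Delta = 0.619509


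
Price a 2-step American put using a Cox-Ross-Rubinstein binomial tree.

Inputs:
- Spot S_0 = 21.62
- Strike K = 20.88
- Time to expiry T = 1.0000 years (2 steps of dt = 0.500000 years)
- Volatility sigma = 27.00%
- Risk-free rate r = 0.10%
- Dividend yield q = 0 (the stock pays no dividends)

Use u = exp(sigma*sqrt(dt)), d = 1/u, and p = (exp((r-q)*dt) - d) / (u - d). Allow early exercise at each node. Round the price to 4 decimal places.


Answer: Price = V(0,0) = 1.8252

Derivation:
dt = T/N = 0.500000
u = exp(sigma*sqrt(dt)) = 1.210361; d = 1/u = 0.826200
p = (exp((r-q)*dt) - d) / (u - d) = 0.453717
Discount per step: exp(-r*dt) = 0.999500
Stock lattice S(k, i) with i counting down-moves:
  k=0: S(0,0) = 21.6200
  k=1: S(1,0) = 26.1680; S(1,1) = 17.8624
  k=2: S(2,0) = 31.6727; S(2,1) = 21.6200; S(2,2) = 14.7579
Terminal payoffs V(N, i) = max(K - S_T, 0):
  V(2,0) = 0.000000; V(2,1) = 0.000000; V(2,2) = 6.122061
Backward induction: V(k, i) = exp(-r*dt) * [p * V(k+1, i) + (1-p) * V(k+1, i+1)]; then take max(V_cont, immediate exercise) for American.
  V(1,0) = exp(-r*dt) * [p*0.000000 + (1-p)*0.000000] = 0.000000; exercise = 0.000000; V(1,0) = max -> 0.000000
  V(1,1) = exp(-r*dt) * [p*0.000000 + (1-p)*6.122061] = 3.342709; exercise = 3.017564; V(1,1) = max -> 3.342709
  V(0,0) = exp(-r*dt) * [p*0.000000 + (1-p)*3.342709] = 1.825153; exercise = 0.000000; V(0,0) = max -> 1.825153


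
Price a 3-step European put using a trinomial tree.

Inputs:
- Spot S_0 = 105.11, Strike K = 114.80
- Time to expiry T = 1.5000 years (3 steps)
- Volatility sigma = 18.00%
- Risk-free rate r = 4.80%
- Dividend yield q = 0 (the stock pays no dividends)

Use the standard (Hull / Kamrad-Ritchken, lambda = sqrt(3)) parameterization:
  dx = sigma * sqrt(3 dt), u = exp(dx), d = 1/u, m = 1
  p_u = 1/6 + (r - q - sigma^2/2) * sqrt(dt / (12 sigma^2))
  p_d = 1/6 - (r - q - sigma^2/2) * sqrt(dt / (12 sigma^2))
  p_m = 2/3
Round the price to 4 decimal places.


Answer: Price = V(0,0) = 10.4837

Derivation:
dt = T/N = 0.500000; dx = sigma*sqrt(3*dt) = 0.220454
u = exp(dx) = 1.246643; d = 1/u = 0.802154
p_u = 0.202729, p_m = 0.666667, p_d = 0.130605
Discount per step: exp(-r*dt) = 0.976286
Stock lattice S(k, j) with j the centered position index:
  k=0: S(0,+0) = 105.1100
  k=1: S(1,-1) = 84.3145; S(1,+0) = 105.1100; S(1,+1) = 131.0346
  k=2: S(2,-2) = 67.6332; S(2,-1) = 84.3145; S(2,+0) = 105.1100; S(2,+1) = 131.0346; S(2,+2) = 163.3533
  k=3: S(3,-3) = 54.2523; S(3,-2) = 67.6332; S(3,-1) = 84.3145; S(3,+0) = 105.1100; S(3,+1) = 131.0346; S(3,+2) = 163.3533; S(3,+3) = 203.6432
Terminal payoffs V(N, j) = max(K - S_T, 0):
  V(3,-3) = 60.547711; V(3,-2) = 47.166781; V(3,-1) = 30.485543; V(3,+0) = 9.690000; V(3,+1) = 0.000000; V(3,+2) = 0.000000; V(3,+3) = 0.000000
Backward induction: V(k, j) = exp(-r*dt) * [p_u * V(k+1, j+1) + p_m * V(k+1, j) + p_d * V(k+1, j-1)]
  V(2,-2) = exp(-r*dt) * [p_u*30.485543 + p_m*47.166781 + p_d*60.547711] = 44.452856
  V(2,-1) = exp(-r*dt) * [p_u*9.690000 + p_m*30.485543 + p_d*47.166781] = 27.773708
  V(2,+0) = exp(-r*dt) * [p_u*0.000000 + p_m*9.690000 + p_d*30.485543] = 10.193942
  V(2,+1) = exp(-r*dt) * [p_u*0.000000 + p_m*0.000000 + p_d*9.690000] = 1.235548
  V(2,+2) = exp(-r*dt) * [p_u*0.000000 + p_m*0.000000 + p_d*0.000000] = 0.000000
  V(1,-1) = exp(-r*dt) * [p_u*10.193942 + p_m*27.773708 + p_d*44.452856] = 25.762386
  V(1,+0) = exp(-r*dt) * [p_u*1.235548 + p_m*10.193942 + p_d*27.773708] = 10.420698
  V(1,+1) = exp(-r*dt) * [p_u*0.000000 + p_m*1.235548 + p_d*10.193942] = 2.103970
  V(0,+0) = exp(-r*dt) * [p_u*2.103970 + p_m*10.420698 + p_d*25.762386] = 10.483704


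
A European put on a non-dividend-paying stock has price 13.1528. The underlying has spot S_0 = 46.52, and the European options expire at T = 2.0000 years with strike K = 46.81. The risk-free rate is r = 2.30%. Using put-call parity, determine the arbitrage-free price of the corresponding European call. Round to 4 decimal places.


Put-call parity: C - P = S_0 * exp(-qT) - K * exp(-rT).
S_0 * exp(-qT) = 46.5200 * 1.00000000 = 46.52000000
K * exp(-rT) = 46.8100 * 0.95504196 = 44.70551425
C = P + S*exp(-qT) - K*exp(-rT)
C = 13.1528 + 46.52000000 - 44.70551425 = 14.9673

Answer: Call price = 14.9673


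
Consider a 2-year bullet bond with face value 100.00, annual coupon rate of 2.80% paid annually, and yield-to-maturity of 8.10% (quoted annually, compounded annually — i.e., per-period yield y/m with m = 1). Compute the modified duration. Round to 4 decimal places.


Answer: Modified duration = 1.8237

Derivation:
Coupon per period c = face * coupon_rate / m = 2.800000
Periods per year m = 1; per-period yield y/m = 0.081000
Number of cashflows N = 2
Cashflows (t years, CF_t, discount factor 1/(1+y/m)^(m*t), PV):
  t = 1.0000: CF_t = 2.800000, DF = 0.925069, PV = 2.590194
  t = 2.0000: CF_t = 102.800000, DF = 0.855753, PV = 87.971445
Price P = sum_t PV_t = 90.561639
First compute Macaulay numerator sum_t t * PV_t:
  t * PV_t at t = 1.0000: 2.590194
  t * PV_t at t = 2.0000: 175.942890
Macaulay duration D = 178.533085 / 90.561639 = 1.971399
Modified duration = D / (1 + y/m) = 1.971399 / (1 + 0.081000) = 1.823680


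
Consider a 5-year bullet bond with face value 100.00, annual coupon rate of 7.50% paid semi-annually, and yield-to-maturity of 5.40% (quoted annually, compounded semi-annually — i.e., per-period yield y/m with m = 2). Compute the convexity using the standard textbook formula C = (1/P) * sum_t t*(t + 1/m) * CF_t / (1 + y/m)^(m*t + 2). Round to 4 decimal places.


Answer: Convexity = 21.2304

Derivation:
Coupon per period c = face * coupon_rate / m = 3.750000
Periods per year m = 2; per-period yield y/m = 0.027000
Number of cashflows N = 10
Cashflows (t years, CF_t, discount factor 1/(1+y/m)^(m*t), PV):
  t = 0.5000: CF_t = 3.750000, DF = 0.973710, PV = 3.651412
  t = 1.0000: CF_t = 3.750000, DF = 0.948111, PV = 3.555416
  t = 1.5000: CF_t = 3.750000, DF = 0.923185, PV = 3.461943
  t = 2.0000: CF_t = 3.750000, DF = 0.898914, PV = 3.370928
  t = 2.5000: CF_t = 3.750000, DF = 0.875282, PV = 3.282306
  t = 3.0000: CF_t = 3.750000, DF = 0.852270, PV = 3.196014
  t = 3.5000: CF_t = 3.750000, DF = 0.829864, PV = 3.111990
  t = 4.0000: CF_t = 3.750000, DF = 0.808047, PV = 3.030175
  t = 4.5000: CF_t = 3.750000, DF = 0.786803, PV = 2.950511
  t = 5.0000: CF_t = 103.750000, DF = 0.766118, PV = 79.484724
Price P = sum_t PV_t = 109.095418
Convexity numerator sum_t t*(t + 1/m) * CF_t / (1+y/m)^(m*t + 2):
  t = 0.5000: term = 1.730972
  t = 1.0000: term = 5.056392
  t = 1.5000: term = 9.846918
  t = 2.0000: term = 15.980068
  t = 2.5000: term = 23.339923
  t = 3.0000: term = 31.816838
  t = 3.5000: term = 41.307158
  t = 4.0000: term = 51.712953
  t = 4.5000: term = 62.941763
  t = 5.0000: term = 2072.409030
Convexity = (1/P) * sum = 2316.142015 / 109.095418 = 21.230424


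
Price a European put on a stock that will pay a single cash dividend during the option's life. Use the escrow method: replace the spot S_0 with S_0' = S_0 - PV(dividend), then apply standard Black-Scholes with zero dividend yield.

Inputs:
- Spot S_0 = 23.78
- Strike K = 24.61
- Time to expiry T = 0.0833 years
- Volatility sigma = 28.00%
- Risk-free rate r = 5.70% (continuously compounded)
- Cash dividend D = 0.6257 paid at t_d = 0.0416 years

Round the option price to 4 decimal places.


PV(D) = D * exp(-r * t_d) = 0.6257 * 0.99763161 = 0.62421810
S_0' = S_0 - PV(D) = 23.7800 - 0.62421810 = 23.15578190
d1 = (ln(S_0'/K) + (r + sigma^2/2)*T) / (sigma*sqrt(T)) = -0.65453555
d2 = d1 - sigma*sqrt(T) = -0.73534842
exp(-rT) = 0.99526315
N(-d1) = 0.74361659; N(-d2) = 0.76893634
P = K * exp(-rT) * N(-d2) - S_0' * N(-d1) = 24.6100 * 0.99526315 * 0.76893634 - 23.15578190 * 0.74361659 = 1.6149

Answer: Price = 1.6149


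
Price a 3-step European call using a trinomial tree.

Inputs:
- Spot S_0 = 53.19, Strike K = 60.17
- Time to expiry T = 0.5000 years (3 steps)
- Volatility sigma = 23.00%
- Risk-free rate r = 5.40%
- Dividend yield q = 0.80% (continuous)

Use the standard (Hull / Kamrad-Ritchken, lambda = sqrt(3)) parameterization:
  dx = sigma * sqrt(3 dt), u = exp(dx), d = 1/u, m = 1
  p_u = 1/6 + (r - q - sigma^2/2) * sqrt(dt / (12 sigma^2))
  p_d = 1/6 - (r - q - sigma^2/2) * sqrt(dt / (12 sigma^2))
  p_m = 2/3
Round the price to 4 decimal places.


dt = T/N = 0.166667; dx = sigma*sqrt(3*dt) = 0.162635
u = exp(dx) = 1.176607; d = 1/u = 0.849902
p_u = 0.176684, p_m = 0.666667, p_d = 0.156649
Discount per step: exp(-r*dt) = 0.991040
Stock lattice S(k, j) with j the centered position index:
  k=0: S(0,+0) = 53.1900
  k=1: S(1,-1) = 45.2063; S(1,+0) = 53.1900; S(1,+1) = 62.5837
  k=2: S(2,-2) = 38.4209; S(2,-1) = 45.2063; S(2,+0) = 53.1900; S(2,+1) = 62.5837; S(2,+2) = 73.6364
  k=3: S(3,-3) = 32.6540; S(3,-2) = 38.4209; S(3,-1) = 45.2063; S(3,+0) = 53.1900; S(3,+1) = 62.5837; S(3,+2) = 73.6364; S(3,+3) = 86.6411
Terminal payoffs V(N, j) = max(S_T - K, 0):
  V(3,-3) = 0.000000; V(3,-2) = 0.000000; V(3,-1) = 0.000000; V(3,+0) = 0.000000; V(3,+1) = 2.413707; V(3,+2) = 13.466404; V(3,+3) = 26.471082
Backward induction: V(k, j) = exp(-r*dt) * [p_u * V(k+1, j+1) + p_m * V(k+1, j) + p_d * V(k+1, j-1)]
  V(2,-2) = exp(-r*dt) * [p_u*0.000000 + p_m*0.000000 + p_d*0.000000] = 0.000000
  V(2,-1) = exp(-r*dt) * [p_u*0.000000 + p_m*0.000000 + p_d*0.000000] = 0.000000
  V(2,+0) = exp(-r*dt) * [p_u*2.413707 + p_m*0.000000 + p_d*0.000000] = 0.422642
  V(2,+1) = exp(-r*dt) * [p_u*13.466404 + p_m*2.413707 + p_d*0.000000] = 3.952701
  V(2,+2) = exp(-r*dt) * [p_u*26.471082 + p_m*13.466404 + p_d*2.413707] = 13.906997
  V(1,-1) = exp(-r*dt) * [p_u*0.422642 + p_m*0.000000 + p_d*0.000000] = 0.074005
  V(1,+0) = exp(-r*dt) * [p_u*3.952701 + p_m*0.422642 + p_d*0.000000] = 0.971359
  V(1,+1) = exp(-r*dt) * [p_u*13.906997 + p_m*3.952701 + p_d*0.422642] = 5.112267
  V(0,+0) = exp(-r*dt) * [p_u*5.112267 + p_m*0.971359 + p_d*0.074005] = 1.548423

Answer: Price = V(0,0) = 1.5484


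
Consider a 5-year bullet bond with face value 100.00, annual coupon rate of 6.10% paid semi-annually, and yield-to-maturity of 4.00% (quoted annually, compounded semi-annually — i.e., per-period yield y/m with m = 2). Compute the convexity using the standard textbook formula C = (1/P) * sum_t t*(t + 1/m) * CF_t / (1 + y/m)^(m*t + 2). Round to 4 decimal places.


Answer: Convexity = 22.3444

Derivation:
Coupon per period c = face * coupon_rate / m = 3.050000
Periods per year m = 2; per-period yield y/m = 0.020000
Number of cashflows N = 10
Cashflows (t years, CF_t, discount factor 1/(1+y/m)^(m*t), PV):
  t = 0.5000: CF_t = 3.050000, DF = 0.980392, PV = 2.990196
  t = 1.0000: CF_t = 3.050000, DF = 0.961169, PV = 2.931565
  t = 1.5000: CF_t = 3.050000, DF = 0.942322, PV = 2.874083
  t = 2.0000: CF_t = 3.050000, DF = 0.923845, PV = 2.817729
  t = 2.5000: CF_t = 3.050000, DF = 0.905731, PV = 2.762479
  t = 3.0000: CF_t = 3.050000, DF = 0.887971, PV = 2.708313
  t = 3.5000: CF_t = 3.050000, DF = 0.870560, PV = 2.655209
  t = 4.0000: CF_t = 3.050000, DF = 0.853490, PV = 2.603146
  t = 4.5000: CF_t = 3.050000, DF = 0.836755, PV = 2.552104
  t = 5.0000: CF_t = 103.050000, DF = 0.820348, PV = 84.536892
Price P = sum_t PV_t = 109.431714
Convexity numerator sum_t t*(t + 1/m) * CF_t / (1+y/m)^(m*t + 2):
  t = 0.5000: term = 1.437042
  t = 1.0000: term = 4.226593
  t = 1.5000: term = 8.287437
  t = 2.0000: term = 13.541564
  t = 2.5000: term = 19.914064
  t = 3.0000: term = 27.333029
  t = 3.5000: term = 35.729450
  t = 4.0000: term = 45.037122
  t = 4.5000: term = 55.192551
  t = 5.0000: term = 2234.491098
Convexity = (1/P) * sum = 2445.189949 / 109.431714 = 22.344436


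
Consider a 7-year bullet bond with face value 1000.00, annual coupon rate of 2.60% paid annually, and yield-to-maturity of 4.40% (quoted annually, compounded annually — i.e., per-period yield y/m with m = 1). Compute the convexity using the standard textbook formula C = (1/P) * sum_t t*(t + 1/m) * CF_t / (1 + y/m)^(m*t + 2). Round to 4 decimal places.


Coupon per period c = face * coupon_rate / m = 26.000000
Periods per year m = 1; per-period yield y/m = 0.044000
Number of cashflows N = 7
Cashflows (t years, CF_t, discount factor 1/(1+y/m)^(m*t), PV):
  t = 1.0000: CF_t = 26.000000, DF = 0.957854, PV = 24.904215
  t = 2.0000: CF_t = 26.000000, DF = 0.917485, PV = 23.854612
  t = 3.0000: CF_t = 26.000000, DF = 0.878817, PV = 22.849245
  t = 4.0000: CF_t = 26.000000, DF = 0.841779, PV = 21.886250
  t = 5.0000: CF_t = 26.000000, DF = 0.806302, PV = 20.963841
  t = 6.0000: CF_t = 26.000000, DF = 0.772320, PV = 20.080307
  t = 7.0000: CF_t = 1026.000000, DF = 0.739770, PV = 759.003660
Price P = sum_t PV_t = 893.542129
Convexity numerator sum_t t*(t + 1/m) * CF_t / (1+y/m)^(m*t + 2):
  t = 1.0000: term = 45.698490
  t = 2.0000: term = 131.317499
  t = 3.0000: term = 251.566091
  t = 4.0000: term = 401.606147
  t = 5.0000: term = 577.020326
  t = 6.0000: term = 773.782047
  t = 7.0000: term = 38996.973180
Convexity = (1/P) * sum = 41177.963779 / 893.542129 = 46.083965

Answer: Convexity = 46.0840


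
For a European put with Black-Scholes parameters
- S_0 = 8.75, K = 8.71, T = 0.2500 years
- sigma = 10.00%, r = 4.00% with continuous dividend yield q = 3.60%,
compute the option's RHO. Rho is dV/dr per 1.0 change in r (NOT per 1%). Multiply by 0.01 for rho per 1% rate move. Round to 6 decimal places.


Answer: Rho = -1.003496

Derivation:
d1 = 0.1366381901; d2 = 0.0866381901
phi(d1) = 0.3952354836; exp(-qT) = 0.9910403788; exp(-rT) = 0.9900498337
N(-d2) = 0.4654795544
Rho = -K*T*exp(-rT)*N(-d2) = -8.7100 * 0.2500 * 0.9900498337 * 0.4654795544 = -1.003496


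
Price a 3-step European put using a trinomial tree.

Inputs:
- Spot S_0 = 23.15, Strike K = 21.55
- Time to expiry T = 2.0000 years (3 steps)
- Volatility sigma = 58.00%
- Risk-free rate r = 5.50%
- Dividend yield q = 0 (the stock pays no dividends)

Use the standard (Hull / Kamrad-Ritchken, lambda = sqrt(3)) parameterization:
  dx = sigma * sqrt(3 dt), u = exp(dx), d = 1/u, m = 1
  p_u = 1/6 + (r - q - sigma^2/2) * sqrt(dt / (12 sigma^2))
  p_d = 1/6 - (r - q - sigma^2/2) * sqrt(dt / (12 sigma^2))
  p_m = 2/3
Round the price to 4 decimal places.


Answer: Price = V(0,0) = 4.6026

Derivation:
dt = T/N = 0.666667; dx = sigma*sqrt(3*dt) = 0.820244
u = exp(dx) = 2.271054; d = 1/u = 0.440324
p_u = 0.120664, p_m = 0.666667, p_d = 0.212669
Discount per step: exp(-r*dt) = 0.963997
Stock lattice S(k, j) with j the centered position index:
  k=0: S(0,+0) = 23.1500
  k=1: S(1,-1) = 10.1935; S(1,+0) = 23.1500; S(1,+1) = 52.5749
  k=2: S(2,-2) = 4.4884; S(2,-1) = 10.1935; S(2,+0) = 23.1500; S(2,+1) = 52.5749; S(2,+2) = 119.4004
  k=3: S(3,-3) = 1.9764; S(3,-2) = 4.4884; S(3,-1) = 10.1935; S(3,+0) = 23.1500; S(3,+1) = 52.5749; S(3,+2) = 119.4004; S(3,+3) = 271.1647
Terminal payoffs V(N, j) = max(K - S_T, 0):
  V(3,-3) = 19.573627; V(3,-2) = 17.061552; V(3,-1) = 11.356493; V(3,+0) = 0.000000; V(3,+1) = 0.000000; V(3,+2) = 0.000000; V(3,+3) = 0.000000
Backward induction: V(k, j) = exp(-r*dt) * [p_u * V(k+1, j+1) + p_m * V(k+1, j) + p_d * V(k+1, j-1)]
  V(2,-2) = exp(-r*dt) * [p_u*11.356493 + p_m*17.061552 + p_d*19.573627] = 16.298687
  V(2,-1) = exp(-r*dt) * [p_u*0.000000 + p_m*11.356493 + p_d*17.061552] = 10.796253
  V(2,+0) = exp(-r*dt) * [p_u*0.000000 + p_m*0.000000 + p_d*11.356493] = 2.328224
  V(2,+1) = exp(-r*dt) * [p_u*0.000000 + p_m*0.000000 + p_d*0.000000] = 0.000000
  V(2,+2) = exp(-r*dt) * [p_u*0.000000 + p_m*0.000000 + p_d*0.000000] = 0.000000
  V(1,-1) = exp(-r*dt) * [p_u*2.328224 + p_m*10.796253 + p_d*16.298687] = 10.550629
  V(1,+0) = exp(-r*dt) * [p_u*0.000000 + p_m*2.328224 + p_d*10.796253] = 3.709636
  V(1,+1) = exp(-r*dt) * [p_u*0.000000 + p_m*0.000000 + p_d*2.328224] = 0.477315
  V(0,+0) = exp(-r*dt) * [p_u*0.477315 + p_m*3.709636 + p_d*10.550629] = 4.602586


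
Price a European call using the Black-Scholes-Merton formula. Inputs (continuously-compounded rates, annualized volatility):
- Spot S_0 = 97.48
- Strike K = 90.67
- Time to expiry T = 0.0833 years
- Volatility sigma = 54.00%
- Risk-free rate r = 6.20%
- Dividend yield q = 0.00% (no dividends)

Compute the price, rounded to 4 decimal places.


d1 = (ln(S/K) + (r - q + 0.5*sigma^2) * T) / (sigma * sqrt(T)) = 0.57573612
d2 = d1 - sigma * sqrt(T) = 0.41988272
exp(-rT) = 0.99484871; exp(-qT) = 1.00000000
C = S_0 * exp(-qT) * N(d1) - K * exp(-rT) * N(d2)
N(d1) = 0.71760322; N(d2) = 0.66271444
C = 97.4800 * 1.00000000 * 0.71760322 - 90.6700 * 0.99484871 * 0.66271444 = 10.1732

Answer: Price = 10.1732


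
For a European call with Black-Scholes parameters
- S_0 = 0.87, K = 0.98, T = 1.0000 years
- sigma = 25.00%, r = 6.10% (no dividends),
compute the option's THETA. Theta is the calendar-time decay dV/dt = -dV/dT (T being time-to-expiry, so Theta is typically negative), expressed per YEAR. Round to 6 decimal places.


Answer: Theta = -0.063409

Derivation:
d1 = -0.1072374401; d2 = -0.3572374401
phi(d1) = 0.3966549708; exp(-qT) = 1.0000000000; exp(-rT) = 0.9408232398
Theta = -S*exp(-qT)*phi(d1)*sigma/(2*sqrt(T)) - r*K*exp(-rT)*N(d2) + q*S*exp(-qT)*N(d1)
N(d1) = 0.4573003069; N(d2) = 0.3604570297; sqrt(T) = 1.0000000000
Term 1 = -0.8700 * 1.0000000000 * 0.3966549708 * 0.2500 / (2 * 1.0000000000) = -0.0431362281
Term 2 = -0.0610 * 0.9800 * 0.9408232398 * 0.3604570297 = -0.0202729732
Term 3 = 0 (no dividend yield, q = 0)
Theta = -0.0431362281 + (-0.0202729732) + (0.0000000000) = -0.063409


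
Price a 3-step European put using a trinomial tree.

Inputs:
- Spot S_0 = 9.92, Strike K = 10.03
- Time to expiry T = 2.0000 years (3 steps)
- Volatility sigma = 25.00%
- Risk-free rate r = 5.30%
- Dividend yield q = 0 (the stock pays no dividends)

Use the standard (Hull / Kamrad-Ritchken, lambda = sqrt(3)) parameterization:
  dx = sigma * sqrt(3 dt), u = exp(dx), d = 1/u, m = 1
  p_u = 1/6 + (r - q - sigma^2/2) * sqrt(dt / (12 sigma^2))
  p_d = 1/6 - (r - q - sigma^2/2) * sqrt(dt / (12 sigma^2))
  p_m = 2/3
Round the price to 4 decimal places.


Answer: Price = V(0,0) = 0.8263

Derivation:
dt = T/N = 0.666667; dx = sigma*sqrt(3*dt) = 0.353553
u = exp(dx) = 1.424119; d = 1/u = 0.702189
p_u = 0.187173, p_m = 0.666667, p_d = 0.146161
Discount per step: exp(-r*dt) = 0.965284
Stock lattice S(k, j) with j the centered position index:
  k=0: S(0,+0) = 9.9200
  k=1: S(1,-1) = 6.9657; S(1,+0) = 9.9200; S(1,+1) = 14.1273
  k=2: S(2,-2) = 4.8912; S(2,-1) = 6.9657; S(2,+0) = 9.9200; S(2,+1) = 14.1273; S(2,+2) = 20.1189
  k=3: S(3,-3) = 3.4346; S(3,-2) = 4.8912; S(3,-1) = 6.9657; S(3,+0) = 9.9200; S(3,+1) = 14.1273; S(3,+2) = 20.1189; S(3,+3) = 28.6517
Terminal payoffs V(N, j) = max(K - S_T, 0):
  V(3,-3) = 6.595427; V(3,-2) = 5.138759; V(3,-1) = 3.064290; V(3,+0) = 0.110000; V(3,+1) = 0.000000; V(3,+2) = 0.000000; V(3,+3) = 0.000000
Backward induction: V(k, j) = exp(-r*dt) * [p_u * V(k+1, j+1) + p_m * V(k+1, j) + p_d * V(k+1, j-1)]
  V(2,-2) = exp(-r*dt) * [p_u*3.064290 + p_m*5.138759 + p_d*6.595427] = 4.791071
  V(2,-1) = exp(-r*dt) * [p_u*0.110000 + p_m*3.064290 + p_d*5.138759] = 2.716822
  V(2,+0) = exp(-r*dt) * [p_u*0.000000 + p_m*0.110000 + p_d*3.064290] = 0.503117
  V(2,+1) = exp(-r*dt) * [p_u*0.000000 + p_m*0.000000 + p_d*0.110000] = 0.015520
  V(2,+2) = exp(-r*dt) * [p_u*0.000000 + p_m*0.000000 + p_d*0.000000] = 0.000000
  V(1,-1) = exp(-r*dt) * [p_u*0.503117 + p_m*2.716822 + p_d*4.791071] = 2.515192
  V(1,+0) = exp(-r*dt) * [p_u*0.015520 + p_m*0.503117 + p_d*2.716822] = 0.709878
  V(1,+1) = exp(-r*dt) * [p_u*0.000000 + p_m*0.015520 + p_d*0.503117] = 0.080970
  V(0,+0) = exp(-r*dt) * [p_u*0.080970 + p_m*0.709878 + p_d*2.515192] = 0.826311
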